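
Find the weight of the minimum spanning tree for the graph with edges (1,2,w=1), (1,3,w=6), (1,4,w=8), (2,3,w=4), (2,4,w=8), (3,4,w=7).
12 (MST edges: (1,2,w=1), (2,3,w=4), (3,4,w=7); sum of weights 1 + 4 + 7 = 12)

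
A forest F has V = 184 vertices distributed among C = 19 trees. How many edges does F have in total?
165 (Each of the 19 component trees on V_i vertices has V_i - 1 edges; summing gives V - C = 184 - 19 = 165)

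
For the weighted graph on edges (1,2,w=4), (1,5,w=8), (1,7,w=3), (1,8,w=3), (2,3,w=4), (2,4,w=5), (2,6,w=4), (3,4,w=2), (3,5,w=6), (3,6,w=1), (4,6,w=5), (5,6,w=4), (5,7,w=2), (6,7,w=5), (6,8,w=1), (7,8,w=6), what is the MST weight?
16 (MST edges: (1,2,w=4), (1,7,w=3), (1,8,w=3), (3,4,w=2), (3,6,w=1), (5,7,w=2), (6,8,w=1); sum of weights 4 + 3 + 3 + 2 + 1 + 2 + 1 = 16)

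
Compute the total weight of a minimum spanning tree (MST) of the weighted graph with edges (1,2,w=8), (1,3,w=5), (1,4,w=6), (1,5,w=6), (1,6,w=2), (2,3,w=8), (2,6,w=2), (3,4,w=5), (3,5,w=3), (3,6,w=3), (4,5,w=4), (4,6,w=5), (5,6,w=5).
14 (MST edges: (1,6,w=2), (2,6,w=2), (3,5,w=3), (3,6,w=3), (4,5,w=4); sum of weights 2 + 2 + 3 + 3 + 4 = 14)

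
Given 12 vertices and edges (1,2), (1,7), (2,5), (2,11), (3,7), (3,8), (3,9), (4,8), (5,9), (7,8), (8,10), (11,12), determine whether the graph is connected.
No, it has 2 components: {1, 2, 3, 4, 5, 7, 8, 9, 10, 11, 12}, {6}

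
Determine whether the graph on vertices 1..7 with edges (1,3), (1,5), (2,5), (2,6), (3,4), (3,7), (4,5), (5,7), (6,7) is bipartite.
Yes. Partition: {1, 2, 4, 7}, {3, 5, 6}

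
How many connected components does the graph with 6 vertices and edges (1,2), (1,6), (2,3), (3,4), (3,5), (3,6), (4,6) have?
1 (components: {1, 2, 3, 4, 5, 6})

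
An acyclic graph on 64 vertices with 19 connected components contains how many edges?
45 (Each of the 19 component trees on V_i vertices has V_i - 1 edges; summing gives V - C = 64 - 19 = 45)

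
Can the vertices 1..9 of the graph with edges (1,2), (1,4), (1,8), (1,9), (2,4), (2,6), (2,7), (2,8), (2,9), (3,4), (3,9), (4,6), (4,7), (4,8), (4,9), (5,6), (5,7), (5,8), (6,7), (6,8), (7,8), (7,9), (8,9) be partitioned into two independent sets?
No (odd cycle of length 3: 9 -> 1 -> 2 -> 9)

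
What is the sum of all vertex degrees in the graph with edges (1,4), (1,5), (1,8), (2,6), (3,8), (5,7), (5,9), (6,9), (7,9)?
18 (handshake: sum of degrees = 2|E| = 2 x 9 = 18)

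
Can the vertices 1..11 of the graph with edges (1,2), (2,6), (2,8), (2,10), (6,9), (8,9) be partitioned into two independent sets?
Yes. Partition: {1, 3, 4, 5, 6, 7, 8, 10, 11}, {2, 9}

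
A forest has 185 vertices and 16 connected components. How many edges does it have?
169 (Each of the 16 component trees on V_i vertices has V_i - 1 edges; summing gives V - C = 185 - 16 = 169)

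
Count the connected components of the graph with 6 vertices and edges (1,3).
5 (components: {1, 3}, {2}, {4}, {5}, {6})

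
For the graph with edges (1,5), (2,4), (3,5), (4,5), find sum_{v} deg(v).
8 (handshake: sum of degrees = 2|E| = 2 x 4 = 8)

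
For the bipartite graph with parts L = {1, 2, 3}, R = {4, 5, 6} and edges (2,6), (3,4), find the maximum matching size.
2 (matching: (2,6), (3,4); upper bound min(|L|,|R|) = min(3,3) = 3)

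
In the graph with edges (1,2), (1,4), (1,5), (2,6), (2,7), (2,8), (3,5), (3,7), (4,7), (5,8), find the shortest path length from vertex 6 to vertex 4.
3 (path: 6 -> 2 -> 1 -> 4, 3 edges)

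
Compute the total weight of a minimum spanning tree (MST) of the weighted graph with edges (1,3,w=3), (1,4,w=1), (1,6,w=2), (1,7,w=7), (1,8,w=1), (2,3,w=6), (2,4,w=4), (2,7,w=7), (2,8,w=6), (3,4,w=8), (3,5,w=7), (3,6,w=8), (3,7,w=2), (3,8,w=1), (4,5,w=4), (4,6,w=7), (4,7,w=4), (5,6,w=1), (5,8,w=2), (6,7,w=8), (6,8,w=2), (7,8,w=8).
12 (MST edges: (1,4,w=1), (1,6,w=2), (1,8,w=1), (2,4,w=4), (3,7,w=2), (3,8,w=1), (5,6,w=1); sum of weights 1 + 2 + 1 + 4 + 2 + 1 + 1 = 12)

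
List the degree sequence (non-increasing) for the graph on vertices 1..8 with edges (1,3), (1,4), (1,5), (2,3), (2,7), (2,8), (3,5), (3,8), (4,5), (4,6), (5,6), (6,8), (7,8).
[4, 4, 4, 3, 3, 3, 3, 2] (degrees: deg(1)=3, deg(2)=3, deg(3)=4, deg(4)=3, deg(5)=4, deg(6)=3, deg(7)=2, deg(8)=4)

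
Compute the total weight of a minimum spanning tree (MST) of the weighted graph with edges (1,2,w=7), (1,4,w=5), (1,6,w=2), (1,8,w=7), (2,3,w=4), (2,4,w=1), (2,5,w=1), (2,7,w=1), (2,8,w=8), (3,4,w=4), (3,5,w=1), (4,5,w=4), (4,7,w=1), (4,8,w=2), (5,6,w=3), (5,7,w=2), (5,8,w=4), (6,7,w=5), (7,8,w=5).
11 (MST edges: (1,6,w=2), (2,4,w=1), (2,5,w=1), (2,7,w=1), (3,5,w=1), (4,8,w=2), (5,6,w=3); sum of weights 2 + 1 + 1 + 1 + 1 + 2 + 3 = 11)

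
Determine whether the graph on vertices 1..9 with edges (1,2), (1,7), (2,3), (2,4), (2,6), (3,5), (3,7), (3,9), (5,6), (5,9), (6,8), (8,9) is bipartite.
No (odd cycle of length 5: 5 -> 6 -> 2 -> 3 -> 9 -> 5)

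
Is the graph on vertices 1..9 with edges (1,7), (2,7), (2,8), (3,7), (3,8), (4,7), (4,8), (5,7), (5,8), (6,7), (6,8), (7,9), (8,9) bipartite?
Yes. Partition: {1, 2, 3, 4, 5, 6, 9}, {7, 8}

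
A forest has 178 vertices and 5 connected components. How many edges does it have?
173 (Each of the 5 component trees on V_i vertices has V_i - 1 edges; summing gives V - C = 178 - 5 = 173)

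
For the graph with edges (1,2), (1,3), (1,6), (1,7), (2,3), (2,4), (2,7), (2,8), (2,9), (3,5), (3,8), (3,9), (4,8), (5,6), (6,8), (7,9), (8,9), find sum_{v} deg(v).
34 (handshake: sum of degrees = 2|E| = 2 x 17 = 34)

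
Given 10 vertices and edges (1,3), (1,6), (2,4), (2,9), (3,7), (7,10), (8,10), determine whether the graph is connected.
No, it has 3 components: {1, 3, 6, 7, 8, 10}, {2, 4, 9}, {5}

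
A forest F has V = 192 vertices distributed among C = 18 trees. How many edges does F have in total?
174 (Each of the 18 component trees on V_i vertices has V_i - 1 edges; summing gives V - C = 192 - 18 = 174)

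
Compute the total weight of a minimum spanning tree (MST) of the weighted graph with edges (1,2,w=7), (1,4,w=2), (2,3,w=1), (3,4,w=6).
9 (MST edges: (1,4,w=2), (2,3,w=1), (3,4,w=6); sum of weights 2 + 1 + 6 = 9)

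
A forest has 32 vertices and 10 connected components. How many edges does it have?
22 (Each of the 10 component trees on V_i vertices has V_i - 1 edges; summing gives V - C = 32 - 10 = 22)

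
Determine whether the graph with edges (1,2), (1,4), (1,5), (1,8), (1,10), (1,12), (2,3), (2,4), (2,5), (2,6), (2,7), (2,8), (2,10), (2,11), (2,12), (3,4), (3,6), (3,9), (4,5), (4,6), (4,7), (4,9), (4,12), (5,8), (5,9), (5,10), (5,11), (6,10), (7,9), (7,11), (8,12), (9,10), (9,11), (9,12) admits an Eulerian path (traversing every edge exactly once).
No (4 vertices have odd degree: {5, 9, 10, 12}; Eulerian path requires 0 or 2)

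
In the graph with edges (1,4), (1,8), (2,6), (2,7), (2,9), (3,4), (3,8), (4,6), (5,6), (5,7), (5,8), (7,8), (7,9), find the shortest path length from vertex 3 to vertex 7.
2 (path: 3 -> 8 -> 7, 2 edges)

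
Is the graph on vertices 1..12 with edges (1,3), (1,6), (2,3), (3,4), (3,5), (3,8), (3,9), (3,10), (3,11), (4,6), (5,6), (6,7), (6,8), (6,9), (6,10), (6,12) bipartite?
Yes. Partition: {1, 2, 4, 5, 7, 8, 9, 10, 11, 12}, {3, 6}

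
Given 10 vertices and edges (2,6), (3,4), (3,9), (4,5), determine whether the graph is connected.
No, it has 6 components: {1}, {2, 6}, {3, 4, 5, 9}, {7}, {8}, {10}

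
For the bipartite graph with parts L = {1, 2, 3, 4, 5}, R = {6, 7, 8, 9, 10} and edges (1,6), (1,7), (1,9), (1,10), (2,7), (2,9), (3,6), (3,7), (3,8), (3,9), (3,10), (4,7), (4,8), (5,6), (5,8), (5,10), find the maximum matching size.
5 (matching: (1,10), (2,9), (3,8), (4,7), (5,6); upper bound min(|L|,|R|) = min(5,5) = 5)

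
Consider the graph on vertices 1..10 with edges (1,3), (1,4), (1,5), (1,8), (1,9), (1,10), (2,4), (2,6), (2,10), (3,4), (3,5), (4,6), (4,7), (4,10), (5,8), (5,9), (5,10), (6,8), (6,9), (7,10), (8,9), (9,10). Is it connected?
Yes (BFS from 1 visits [1, 3, 4, 5, 8, 9, 10, 2, 6, 7] — all 10 vertices reached)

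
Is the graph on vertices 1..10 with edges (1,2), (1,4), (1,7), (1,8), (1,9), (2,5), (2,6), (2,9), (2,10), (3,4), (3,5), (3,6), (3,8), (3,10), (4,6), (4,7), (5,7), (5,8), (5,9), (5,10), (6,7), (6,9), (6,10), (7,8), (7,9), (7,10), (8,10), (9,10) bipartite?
No (odd cycle of length 3: 2 -> 1 -> 9 -> 2)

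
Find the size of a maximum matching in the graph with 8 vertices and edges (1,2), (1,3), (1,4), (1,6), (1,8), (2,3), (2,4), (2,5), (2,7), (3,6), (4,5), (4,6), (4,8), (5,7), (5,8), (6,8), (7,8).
4 (matching: (1,3), (2,5), (4,6), (7,8); upper bound floor(n/2) = floor(8/2) = 4)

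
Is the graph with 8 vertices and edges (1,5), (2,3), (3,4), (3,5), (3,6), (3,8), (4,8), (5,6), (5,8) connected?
No, it has 2 components: {1, 2, 3, 4, 5, 6, 8}, {7}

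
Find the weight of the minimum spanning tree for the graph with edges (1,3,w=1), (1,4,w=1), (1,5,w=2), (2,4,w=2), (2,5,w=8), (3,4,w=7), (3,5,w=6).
6 (MST edges: (1,3,w=1), (1,4,w=1), (1,5,w=2), (2,4,w=2); sum of weights 1 + 1 + 2 + 2 = 6)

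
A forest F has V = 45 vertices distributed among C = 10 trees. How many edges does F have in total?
35 (Each of the 10 component trees on V_i vertices has V_i - 1 edges; summing gives V - C = 45 - 10 = 35)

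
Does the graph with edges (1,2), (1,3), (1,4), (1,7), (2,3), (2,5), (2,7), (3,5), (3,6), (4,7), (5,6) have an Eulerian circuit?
No (2 vertices have odd degree: {5, 7}; Eulerian circuit requires 0)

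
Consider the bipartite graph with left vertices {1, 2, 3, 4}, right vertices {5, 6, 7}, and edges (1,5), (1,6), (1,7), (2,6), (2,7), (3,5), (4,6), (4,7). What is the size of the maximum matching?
3 (matching: (1,7), (2,6), (3,5); upper bound min(|L|,|R|) = min(4,3) = 3)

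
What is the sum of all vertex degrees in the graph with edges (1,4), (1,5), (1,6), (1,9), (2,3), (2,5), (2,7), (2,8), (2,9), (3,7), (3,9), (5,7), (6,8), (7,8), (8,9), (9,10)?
32 (handshake: sum of degrees = 2|E| = 2 x 16 = 32)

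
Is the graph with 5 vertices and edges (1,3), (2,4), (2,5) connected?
No, it has 2 components: {1, 3}, {2, 4, 5}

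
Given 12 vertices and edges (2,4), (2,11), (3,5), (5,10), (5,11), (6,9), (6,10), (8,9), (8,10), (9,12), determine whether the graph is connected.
No, it has 3 components: {1}, {2, 3, 4, 5, 6, 8, 9, 10, 11, 12}, {7}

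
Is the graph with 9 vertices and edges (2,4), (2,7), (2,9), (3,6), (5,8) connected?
No, it has 4 components: {1}, {2, 4, 7, 9}, {3, 6}, {5, 8}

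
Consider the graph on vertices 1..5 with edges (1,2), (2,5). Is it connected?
No, it has 3 components: {1, 2, 5}, {3}, {4}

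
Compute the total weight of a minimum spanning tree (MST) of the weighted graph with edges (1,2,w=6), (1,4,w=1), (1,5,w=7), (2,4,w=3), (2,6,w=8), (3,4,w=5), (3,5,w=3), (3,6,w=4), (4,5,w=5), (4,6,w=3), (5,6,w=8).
14 (MST edges: (1,4,w=1), (2,4,w=3), (3,5,w=3), (3,6,w=4), (4,6,w=3); sum of weights 1 + 3 + 3 + 4 + 3 = 14)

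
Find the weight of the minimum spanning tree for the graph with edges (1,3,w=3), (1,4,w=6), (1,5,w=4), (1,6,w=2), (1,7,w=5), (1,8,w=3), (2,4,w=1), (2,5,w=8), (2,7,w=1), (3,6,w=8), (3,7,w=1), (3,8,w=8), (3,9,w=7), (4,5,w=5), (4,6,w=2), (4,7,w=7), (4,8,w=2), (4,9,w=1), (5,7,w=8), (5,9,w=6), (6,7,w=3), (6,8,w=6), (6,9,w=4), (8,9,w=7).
14 (MST edges: (1,5,w=4), (1,6,w=2), (2,4,w=1), (2,7,w=1), (3,7,w=1), (4,6,w=2), (4,8,w=2), (4,9,w=1); sum of weights 4 + 2 + 1 + 1 + 1 + 2 + 2 + 1 = 14)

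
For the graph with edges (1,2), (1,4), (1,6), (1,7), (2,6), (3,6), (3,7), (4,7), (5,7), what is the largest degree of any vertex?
4 (attained at vertices 1, 7)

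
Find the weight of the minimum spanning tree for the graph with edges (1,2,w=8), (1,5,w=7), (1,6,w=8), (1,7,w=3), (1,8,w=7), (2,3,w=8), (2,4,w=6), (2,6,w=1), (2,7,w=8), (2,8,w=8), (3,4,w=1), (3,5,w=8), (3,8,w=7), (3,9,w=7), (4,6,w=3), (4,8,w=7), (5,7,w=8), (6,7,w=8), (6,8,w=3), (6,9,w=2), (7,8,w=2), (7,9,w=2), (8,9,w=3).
21 (MST edges: (1,5,w=7), (1,7,w=3), (2,6,w=1), (3,4,w=1), (4,6,w=3), (6,9,w=2), (7,8,w=2), (7,9,w=2); sum of weights 7 + 3 + 1 + 1 + 3 + 2 + 2 + 2 = 21)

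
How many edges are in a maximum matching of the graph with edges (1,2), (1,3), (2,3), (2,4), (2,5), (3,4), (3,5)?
2 (matching: (2,5), (3,4); upper bound floor(n/2) = floor(5/2) = 2)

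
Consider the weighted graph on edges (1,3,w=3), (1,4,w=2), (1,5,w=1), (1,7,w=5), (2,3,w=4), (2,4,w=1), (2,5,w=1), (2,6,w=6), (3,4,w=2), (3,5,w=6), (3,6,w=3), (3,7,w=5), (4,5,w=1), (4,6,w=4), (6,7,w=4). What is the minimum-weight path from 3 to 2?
3 (path: 3 -> 4 -> 2; weights 2 + 1 = 3)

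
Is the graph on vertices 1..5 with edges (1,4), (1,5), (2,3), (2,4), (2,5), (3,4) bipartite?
No (odd cycle of length 3: 2 -> 4 -> 3 -> 2)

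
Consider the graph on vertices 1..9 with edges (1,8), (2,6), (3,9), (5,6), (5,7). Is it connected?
No, it has 4 components: {1, 8}, {2, 5, 6, 7}, {3, 9}, {4}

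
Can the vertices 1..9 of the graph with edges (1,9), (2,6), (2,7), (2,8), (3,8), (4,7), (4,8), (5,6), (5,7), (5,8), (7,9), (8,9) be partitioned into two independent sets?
Yes. Partition: {1, 6, 7, 8}, {2, 3, 4, 5, 9}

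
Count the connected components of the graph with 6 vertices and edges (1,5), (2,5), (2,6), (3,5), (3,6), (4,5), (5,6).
1 (components: {1, 2, 3, 4, 5, 6})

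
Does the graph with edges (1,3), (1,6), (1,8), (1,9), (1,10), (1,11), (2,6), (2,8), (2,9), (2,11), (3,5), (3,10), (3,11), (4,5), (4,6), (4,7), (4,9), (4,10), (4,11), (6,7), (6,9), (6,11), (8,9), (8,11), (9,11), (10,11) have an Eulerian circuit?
Yes (the graph is connected and all 11 vertices have even degree)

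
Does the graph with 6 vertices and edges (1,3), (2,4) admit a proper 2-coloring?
Yes. Partition: {1, 2, 5, 6}, {3, 4}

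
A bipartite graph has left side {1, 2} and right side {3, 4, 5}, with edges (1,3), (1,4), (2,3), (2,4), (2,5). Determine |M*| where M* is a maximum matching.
2 (matching: (1,4), (2,5); upper bound min(|L|,|R|) = min(2,3) = 2)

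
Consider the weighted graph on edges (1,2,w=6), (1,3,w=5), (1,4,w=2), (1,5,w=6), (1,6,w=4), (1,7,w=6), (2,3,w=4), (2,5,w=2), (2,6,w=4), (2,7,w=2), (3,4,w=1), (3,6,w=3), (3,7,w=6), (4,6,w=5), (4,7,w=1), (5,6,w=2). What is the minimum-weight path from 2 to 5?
2 (path: 2 -> 5; weights 2 = 2)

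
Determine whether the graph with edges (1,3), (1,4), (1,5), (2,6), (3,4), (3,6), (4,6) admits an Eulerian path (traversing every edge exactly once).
No (6 vertices have odd degree: {1, 2, 3, 4, 5, 6}; Eulerian path requires 0 or 2)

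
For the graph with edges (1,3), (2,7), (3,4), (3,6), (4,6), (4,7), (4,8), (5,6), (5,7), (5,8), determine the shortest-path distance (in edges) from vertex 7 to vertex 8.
2 (path: 7 -> 4 -> 8, 2 edges)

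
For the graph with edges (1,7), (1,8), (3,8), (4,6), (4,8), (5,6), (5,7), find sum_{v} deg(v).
14 (handshake: sum of degrees = 2|E| = 2 x 7 = 14)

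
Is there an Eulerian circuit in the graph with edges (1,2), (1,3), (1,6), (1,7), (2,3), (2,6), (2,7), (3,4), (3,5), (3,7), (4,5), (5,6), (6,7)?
No (2 vertices have odd degree: {3, 5}; Eulerian circuit requires 0)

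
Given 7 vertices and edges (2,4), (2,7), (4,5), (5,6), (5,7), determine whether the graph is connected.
No, it has 3 components: {1}, {2, 4, 5, 6, 7}, {3}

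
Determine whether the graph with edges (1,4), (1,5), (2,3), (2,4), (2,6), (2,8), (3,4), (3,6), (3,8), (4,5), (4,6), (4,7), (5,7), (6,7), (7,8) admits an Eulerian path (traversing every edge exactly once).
Yes (the graph is connected and exactly 2 vertices have odd degree: {5, 8}; any Eulerian path must start and end at those)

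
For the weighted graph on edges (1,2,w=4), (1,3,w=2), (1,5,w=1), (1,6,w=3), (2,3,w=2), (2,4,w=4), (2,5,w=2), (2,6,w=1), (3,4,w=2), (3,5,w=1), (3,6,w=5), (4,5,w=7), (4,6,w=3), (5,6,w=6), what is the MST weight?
7 (MST edges: (1,5,w=1), (2,3,w=2), (2,6,w=1), (3,4,w=2), (3,5,w=1); sum of weights 1 + 2 + 1 + 2 + 1 = 7)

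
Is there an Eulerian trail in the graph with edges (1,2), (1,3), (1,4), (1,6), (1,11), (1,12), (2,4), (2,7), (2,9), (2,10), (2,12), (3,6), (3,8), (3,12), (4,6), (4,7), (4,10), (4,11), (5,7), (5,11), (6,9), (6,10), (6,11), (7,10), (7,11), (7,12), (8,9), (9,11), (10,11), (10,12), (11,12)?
Yes — and in fact it has an Eulerian circuit (the graph is connected and all 12 vertices have even degree)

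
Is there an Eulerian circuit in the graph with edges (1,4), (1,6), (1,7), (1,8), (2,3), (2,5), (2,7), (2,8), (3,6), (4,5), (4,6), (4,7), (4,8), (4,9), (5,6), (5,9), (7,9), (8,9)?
Yes (the graph is connected and all 9 vertices have even degree)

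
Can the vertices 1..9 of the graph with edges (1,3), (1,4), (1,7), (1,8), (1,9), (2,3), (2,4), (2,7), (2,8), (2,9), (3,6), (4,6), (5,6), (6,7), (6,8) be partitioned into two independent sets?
Yes. Partition: {1, 2, 6}, {3, 4, 5, 7, 8, 9}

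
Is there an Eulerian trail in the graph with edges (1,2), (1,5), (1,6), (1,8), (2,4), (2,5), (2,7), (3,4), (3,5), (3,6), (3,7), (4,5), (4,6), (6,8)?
Yes — and in fact it has an Eulerian circuit (the graph is connected and all 8 vertices have even degree)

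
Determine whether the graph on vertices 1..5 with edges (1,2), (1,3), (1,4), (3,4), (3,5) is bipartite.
No (odd cycle of length 3: 3 -> 1 -> 4 -> 3)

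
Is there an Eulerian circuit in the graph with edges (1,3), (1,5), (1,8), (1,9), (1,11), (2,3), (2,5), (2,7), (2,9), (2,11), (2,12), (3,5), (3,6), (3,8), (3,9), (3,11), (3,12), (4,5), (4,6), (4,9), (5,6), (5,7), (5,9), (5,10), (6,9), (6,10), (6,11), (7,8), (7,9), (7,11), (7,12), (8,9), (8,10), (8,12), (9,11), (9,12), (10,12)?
No (2 vertices have odd degree: {1, 4}; Eulerian circuit requires 0)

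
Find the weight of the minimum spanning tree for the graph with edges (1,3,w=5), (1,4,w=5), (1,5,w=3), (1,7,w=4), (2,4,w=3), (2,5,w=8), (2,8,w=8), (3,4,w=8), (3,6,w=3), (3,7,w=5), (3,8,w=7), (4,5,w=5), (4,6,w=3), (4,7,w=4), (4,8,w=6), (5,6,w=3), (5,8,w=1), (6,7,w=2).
18 (MST edges: (1,5,w=3), (2,4,w=3), (3,6,w=3), (4,6,w=3), (5,6,w=3), (5,8,w=1), (6,7,w=2); sum of weights 3 + 3 + 3 + 3 + 3 + 1 + 2 = 18)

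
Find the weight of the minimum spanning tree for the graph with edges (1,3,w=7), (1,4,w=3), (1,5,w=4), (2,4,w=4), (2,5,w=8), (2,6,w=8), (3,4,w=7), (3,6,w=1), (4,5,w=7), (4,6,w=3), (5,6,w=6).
15 (MST edges: (1,4,w=3), (1,5,w=4), (2,4,w=4), (3,6,w=1), (4,6,w=3); sum of weights 3 + 4 + 4 + 1 + 3 = 15)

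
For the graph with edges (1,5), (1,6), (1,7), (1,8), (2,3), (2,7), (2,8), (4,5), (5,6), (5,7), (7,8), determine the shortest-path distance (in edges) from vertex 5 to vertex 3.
3 (path: 5 -> 7 -> 2 -> 3, 3 edges)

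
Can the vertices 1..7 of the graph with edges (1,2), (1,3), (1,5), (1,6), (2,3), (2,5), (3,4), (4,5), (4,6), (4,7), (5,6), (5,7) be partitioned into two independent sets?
No (odd cycle of length 3: 6 -> 1 -> 5 -> 6)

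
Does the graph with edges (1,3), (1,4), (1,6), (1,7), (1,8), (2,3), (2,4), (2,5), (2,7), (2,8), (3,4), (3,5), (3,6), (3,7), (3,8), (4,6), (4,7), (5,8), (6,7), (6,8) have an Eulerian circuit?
No (8 vertices have odd degree: {1, 2, 3, 4, 5, 6, 7, 8}; Eulerian circuit requires 0)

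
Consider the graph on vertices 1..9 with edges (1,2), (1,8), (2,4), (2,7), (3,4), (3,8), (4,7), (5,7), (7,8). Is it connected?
No, it has 3 components: {1, 2, 3, 4, 5, 7, 8}, {6}, {9}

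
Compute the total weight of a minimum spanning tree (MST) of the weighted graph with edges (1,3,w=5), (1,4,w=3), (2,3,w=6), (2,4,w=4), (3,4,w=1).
8 (MST edges: (1,4,w=3), (2,4,w=4), (3,4,w=1); sum of weights 3 + 4 + 1 = 8)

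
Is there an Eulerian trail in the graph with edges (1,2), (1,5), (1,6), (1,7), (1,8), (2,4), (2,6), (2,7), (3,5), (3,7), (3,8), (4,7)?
Yes (the graph is connected and exactly 2 vertices have odd degree: {1, 3}; any Eulerian path must start and end at those)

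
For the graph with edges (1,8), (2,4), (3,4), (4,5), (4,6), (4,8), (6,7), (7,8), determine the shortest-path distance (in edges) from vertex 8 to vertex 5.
2 (path: 8 -> 4 -> 5, 2 edges)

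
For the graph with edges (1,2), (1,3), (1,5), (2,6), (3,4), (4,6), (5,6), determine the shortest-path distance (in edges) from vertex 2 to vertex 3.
2 (path: 2 -> 1 -> 3, 2 edges)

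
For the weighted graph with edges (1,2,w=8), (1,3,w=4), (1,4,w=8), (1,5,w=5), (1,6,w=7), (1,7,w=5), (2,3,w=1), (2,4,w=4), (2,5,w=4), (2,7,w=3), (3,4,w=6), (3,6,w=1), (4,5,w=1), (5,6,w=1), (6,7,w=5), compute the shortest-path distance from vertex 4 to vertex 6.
2 (path: 4 -> 5 -> 6; weights 1 + 1 = 2)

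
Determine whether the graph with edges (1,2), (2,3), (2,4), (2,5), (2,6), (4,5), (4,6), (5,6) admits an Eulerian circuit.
No (6 vertices have odd degree: {1, 2, 3, 4, 5, 6}; Eulerian circuit requires 0)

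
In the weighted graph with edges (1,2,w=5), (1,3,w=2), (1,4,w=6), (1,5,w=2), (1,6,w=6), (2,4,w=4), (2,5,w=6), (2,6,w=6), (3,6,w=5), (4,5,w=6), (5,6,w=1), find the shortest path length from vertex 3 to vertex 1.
2 (path: 3 -> 1; weights 2 = 2)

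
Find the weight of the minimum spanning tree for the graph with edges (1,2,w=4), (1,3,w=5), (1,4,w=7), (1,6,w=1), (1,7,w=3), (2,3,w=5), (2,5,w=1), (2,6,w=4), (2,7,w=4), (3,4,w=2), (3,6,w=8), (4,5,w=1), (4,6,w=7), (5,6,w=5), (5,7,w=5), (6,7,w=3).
12 (MST edges: (1,2,w=4), (1,6,w=1), (1,7,w=3), (2,5,w=1), (3,4,w=2), (4,5,w=1); sum of weights 4 + 1 + 3 + 1 + 2 + 1 = 12)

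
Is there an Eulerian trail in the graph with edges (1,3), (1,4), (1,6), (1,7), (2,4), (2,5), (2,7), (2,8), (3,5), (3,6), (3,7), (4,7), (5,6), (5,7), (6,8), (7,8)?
Yes (the graph is connected and exactly 2 vertices have odd degree: {4, 8}; any Eulerian path must start and end at those)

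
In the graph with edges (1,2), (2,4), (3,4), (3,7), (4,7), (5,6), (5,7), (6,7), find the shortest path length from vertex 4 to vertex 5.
2 (path: 4 -> 7 -> 5, 2 edges)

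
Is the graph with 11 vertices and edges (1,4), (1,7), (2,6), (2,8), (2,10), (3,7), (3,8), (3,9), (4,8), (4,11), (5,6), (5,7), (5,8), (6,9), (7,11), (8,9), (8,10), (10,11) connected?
Yes (BFS from 1 visits [1, 4, 7, 8, 11, 3, 5, 2, 9, 10, 6] — all 11 vertices reached)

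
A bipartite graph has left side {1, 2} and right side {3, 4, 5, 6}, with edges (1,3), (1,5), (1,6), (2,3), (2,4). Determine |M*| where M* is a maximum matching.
2 (matching: (1,6), (2,4); upper bound min(|L|,|R|) = min(2,4) = 2)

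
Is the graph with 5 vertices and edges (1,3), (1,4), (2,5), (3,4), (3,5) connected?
Yes (BFS from 1 visits [1, 3, 4, 5, 2] — all 5 vertices reached)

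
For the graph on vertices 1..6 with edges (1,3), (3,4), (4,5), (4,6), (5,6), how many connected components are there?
2 (components: {1, 3, 4, 5, 6}, {2})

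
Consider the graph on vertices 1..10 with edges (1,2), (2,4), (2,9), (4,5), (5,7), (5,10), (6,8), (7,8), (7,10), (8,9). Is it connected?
No, it has 2 components: {1, 2, 4, 5, 6, 7, 8, 9, 10}, {3}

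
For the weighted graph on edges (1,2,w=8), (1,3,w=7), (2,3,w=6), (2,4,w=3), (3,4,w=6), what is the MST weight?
16 (MST edges: (1,3,w=7), (2,3,w=6), (2,4,w=3); sum of weights 7 + 6 + 3 = 16)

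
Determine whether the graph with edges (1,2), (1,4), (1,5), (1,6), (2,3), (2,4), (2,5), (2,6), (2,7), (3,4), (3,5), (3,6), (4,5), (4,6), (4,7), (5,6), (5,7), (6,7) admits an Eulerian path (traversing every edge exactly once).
Yes — and in fact it has an Eulerian circuit (the graph is connected and all 7 vertices have even degree)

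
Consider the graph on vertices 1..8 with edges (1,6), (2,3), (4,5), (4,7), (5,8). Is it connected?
No, it has 3 components: {1, 6}, {2, 3}, {4, 5, 7, 8}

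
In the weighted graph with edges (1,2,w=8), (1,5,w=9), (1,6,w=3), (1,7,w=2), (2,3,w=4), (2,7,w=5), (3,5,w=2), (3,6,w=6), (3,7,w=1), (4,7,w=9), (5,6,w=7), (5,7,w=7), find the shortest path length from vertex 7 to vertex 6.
5 (path: 7 -> 1 -> 6; weights 2 + 3 = 5)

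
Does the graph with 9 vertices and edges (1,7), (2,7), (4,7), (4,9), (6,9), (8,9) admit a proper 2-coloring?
Yes. Partition: {1, 2, 3, 4, 5, 6, 8}, {7, 9}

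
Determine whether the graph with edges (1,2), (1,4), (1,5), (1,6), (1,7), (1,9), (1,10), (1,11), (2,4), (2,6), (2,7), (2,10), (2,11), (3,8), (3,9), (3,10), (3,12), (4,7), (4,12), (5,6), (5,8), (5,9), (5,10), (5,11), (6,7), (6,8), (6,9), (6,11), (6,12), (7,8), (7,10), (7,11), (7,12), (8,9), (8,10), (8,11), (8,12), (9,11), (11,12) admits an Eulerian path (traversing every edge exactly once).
Yes — and in fact it has an Eulerian circuit (the graph is connected and all 12 vertices have even degree)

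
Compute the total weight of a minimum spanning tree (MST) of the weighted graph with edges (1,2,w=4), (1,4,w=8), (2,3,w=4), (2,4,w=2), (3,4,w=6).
10 (MST edges: (1,2,w=4), (2,3,w=4), (2,4,w=2); sum of weights 4 + 4 + 2 = 10)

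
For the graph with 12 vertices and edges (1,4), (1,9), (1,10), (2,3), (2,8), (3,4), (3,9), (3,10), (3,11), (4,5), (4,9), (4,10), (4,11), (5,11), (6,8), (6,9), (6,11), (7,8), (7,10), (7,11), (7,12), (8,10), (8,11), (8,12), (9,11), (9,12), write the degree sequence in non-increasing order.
[7, 6, 6, 6, 5, 5, 4, 3, 3, 3, 2, 2] (degrees: deg(1)=3, deg(2)=2, deg(3)=5, deg(4)=6, deg(5)=2, deg(6)=3, deg(7)=4, deg(8)=6, deg(9)=6, deg(10)=5, deg(11)=7, deg(12)=3)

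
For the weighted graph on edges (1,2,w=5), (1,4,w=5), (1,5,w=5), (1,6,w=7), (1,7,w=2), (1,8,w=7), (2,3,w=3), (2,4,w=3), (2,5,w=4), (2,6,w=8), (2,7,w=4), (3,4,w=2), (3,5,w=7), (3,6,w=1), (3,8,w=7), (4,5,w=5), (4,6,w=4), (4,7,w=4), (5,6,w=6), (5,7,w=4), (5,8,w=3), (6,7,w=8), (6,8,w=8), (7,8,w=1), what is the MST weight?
16 (MST edges: (1,7,w=2), (2,4,w=3), (2,5,w=4), (3,4,w=2), (3,6,w=1), (5,8,w=3), (7,8,w=1); sum of weights 2 + 3 + 4 + 2 + 1 + 3 + 1 = 16)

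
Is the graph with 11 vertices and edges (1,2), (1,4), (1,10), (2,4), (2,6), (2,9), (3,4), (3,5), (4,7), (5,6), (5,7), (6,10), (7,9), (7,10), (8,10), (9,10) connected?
No, it has 2 components: {1, 2, 3, 4, 5, 6, 7, 8, 9, 10}, {11}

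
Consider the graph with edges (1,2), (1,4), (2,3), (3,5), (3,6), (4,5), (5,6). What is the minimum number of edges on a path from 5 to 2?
2 (path: 5 -> 3 -> 2, 2 edges)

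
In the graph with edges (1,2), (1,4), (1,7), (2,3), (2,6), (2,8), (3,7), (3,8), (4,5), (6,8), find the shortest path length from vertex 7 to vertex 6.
3 (path: 7 -> 1 -> 2 -> 6, 3 edges)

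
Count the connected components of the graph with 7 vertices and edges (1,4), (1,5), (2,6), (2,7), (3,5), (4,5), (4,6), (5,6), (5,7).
1 (components: {1, 2, 3, 4, 5, 6, 7})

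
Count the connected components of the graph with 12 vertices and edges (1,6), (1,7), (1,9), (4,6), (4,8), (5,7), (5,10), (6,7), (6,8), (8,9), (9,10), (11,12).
4 (components: {1, 4, 5, 6, 7, 8, 9, 10}, {2}, {3}, {11, 12})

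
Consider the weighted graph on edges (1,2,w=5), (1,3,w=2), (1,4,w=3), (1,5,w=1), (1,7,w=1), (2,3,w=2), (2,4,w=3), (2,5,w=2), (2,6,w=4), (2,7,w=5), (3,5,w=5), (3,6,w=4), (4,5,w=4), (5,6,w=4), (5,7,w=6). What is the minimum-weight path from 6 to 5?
4 (path: 6 -> 5; weights 4 = 4)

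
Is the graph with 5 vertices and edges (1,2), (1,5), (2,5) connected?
No, it has 3 components: {1, 2, 5}, {3}, {4}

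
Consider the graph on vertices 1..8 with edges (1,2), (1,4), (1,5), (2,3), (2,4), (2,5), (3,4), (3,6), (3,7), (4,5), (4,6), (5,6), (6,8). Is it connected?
Yes (BFS from 1 visits [1, 2, 4, 5, 3, 6, 7, 8] — all 8 vertices reached)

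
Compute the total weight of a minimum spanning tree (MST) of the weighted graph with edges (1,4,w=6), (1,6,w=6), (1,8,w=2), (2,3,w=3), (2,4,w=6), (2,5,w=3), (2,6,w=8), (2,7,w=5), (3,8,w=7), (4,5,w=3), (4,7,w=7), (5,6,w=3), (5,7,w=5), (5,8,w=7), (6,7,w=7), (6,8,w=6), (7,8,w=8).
25 (MST edges: (1,6,w=6), (1,8,w=2), (2,3,w=3), (2,5,w=3), (2,7,w=5), (4,5,w=3), (5,6,w=3); sum of weights 6 + 2 + 3 + 3 + 5 + 3 + 3 = 25)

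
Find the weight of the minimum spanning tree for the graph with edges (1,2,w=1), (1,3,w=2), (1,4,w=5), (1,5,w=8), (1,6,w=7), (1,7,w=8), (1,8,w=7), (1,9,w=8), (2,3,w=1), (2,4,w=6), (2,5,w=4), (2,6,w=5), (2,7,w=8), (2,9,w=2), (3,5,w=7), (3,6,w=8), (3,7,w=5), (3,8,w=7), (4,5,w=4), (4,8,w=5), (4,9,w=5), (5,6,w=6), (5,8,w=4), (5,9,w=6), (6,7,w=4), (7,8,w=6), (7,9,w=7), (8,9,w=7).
25 (MST edges: (1,2,w=1), (2,3,w=1), (2,5,w=4), (2,6,w=5), (2,9,w=2), (4,5,w=4), (5,8,w=4), (6,7,w=4); sum of weights 1 + 1 + 4 + 5 + 2 + 4 + 4 + 4 = 25)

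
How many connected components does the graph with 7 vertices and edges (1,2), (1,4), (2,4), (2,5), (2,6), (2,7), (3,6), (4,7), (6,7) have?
1 (components: {1, 2, 3, 4, 5, 6, 7})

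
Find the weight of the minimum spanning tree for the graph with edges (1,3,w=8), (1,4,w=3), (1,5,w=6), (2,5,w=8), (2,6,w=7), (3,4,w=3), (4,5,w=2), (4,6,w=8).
23 (MST edges: (1,4,w=3), (2,5,w=8), (2,6,w=7), (3,4,w=3), (4,5,w=2); sum of weights 3 + 8 + 7 + 3 + 2 = 23)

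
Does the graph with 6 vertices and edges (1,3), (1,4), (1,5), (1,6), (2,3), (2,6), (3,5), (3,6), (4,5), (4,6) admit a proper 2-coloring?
No (odd cycle of length 3: 3 -> 1 -> 6 -> 3)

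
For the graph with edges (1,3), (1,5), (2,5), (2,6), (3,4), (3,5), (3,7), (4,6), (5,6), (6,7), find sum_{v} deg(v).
20 (handshake: sum of degrees = 2|E| = 2 x 10 = 20)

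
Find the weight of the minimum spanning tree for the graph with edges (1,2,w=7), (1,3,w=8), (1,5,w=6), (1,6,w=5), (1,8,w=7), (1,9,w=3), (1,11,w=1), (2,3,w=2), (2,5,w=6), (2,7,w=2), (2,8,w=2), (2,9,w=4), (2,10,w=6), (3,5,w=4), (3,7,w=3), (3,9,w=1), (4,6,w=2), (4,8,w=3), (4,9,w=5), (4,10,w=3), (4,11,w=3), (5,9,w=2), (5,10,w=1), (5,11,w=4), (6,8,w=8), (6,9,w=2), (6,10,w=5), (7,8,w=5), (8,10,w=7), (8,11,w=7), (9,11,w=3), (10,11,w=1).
16 (MST edges: (1,11,w=1), (2,3,w=2), (2,7,w=2), (2,8,w=2), (3,9,w=1), (4,6,w=2), (5,9,w=2), (5,10,w=1), (6,9,w=2), (10,11,w=1); sum of weights 1 + 2 + 2 + 2 + 1 + 2 + 2 + 1 + 2 + 1 = 16)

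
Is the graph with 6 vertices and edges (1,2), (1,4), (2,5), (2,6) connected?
No, it has 2 components: {1, 2, 4, 5, 6}, {3}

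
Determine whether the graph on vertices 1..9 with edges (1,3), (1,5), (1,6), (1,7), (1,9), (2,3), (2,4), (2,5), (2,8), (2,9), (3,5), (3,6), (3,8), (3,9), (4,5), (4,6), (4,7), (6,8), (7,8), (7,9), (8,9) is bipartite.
No (odd cycle of length 3: 9 -> 1 -> 3 -> 9)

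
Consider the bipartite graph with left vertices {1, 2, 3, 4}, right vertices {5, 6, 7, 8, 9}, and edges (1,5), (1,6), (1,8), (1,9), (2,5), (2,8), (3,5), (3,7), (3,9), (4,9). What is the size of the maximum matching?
4 (matching: (1,6), (2,8), (3,7), (4,9); upper bound min(|L|,|R|) = min(4,5) = 4)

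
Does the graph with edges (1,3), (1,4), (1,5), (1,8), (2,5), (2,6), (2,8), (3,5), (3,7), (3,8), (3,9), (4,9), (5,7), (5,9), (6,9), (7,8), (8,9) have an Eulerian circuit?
No (6 vertices have odd degree: {2, 3, 5, 7, 8, 9}; Eulerian circuit requires 0)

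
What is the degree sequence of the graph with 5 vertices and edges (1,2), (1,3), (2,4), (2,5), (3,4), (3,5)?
[3, 3, 2, 2, 2] (degrees: deg(1)=2, deg(2)=3, deg(3)=3, deg(4)=2, deg(5)=2)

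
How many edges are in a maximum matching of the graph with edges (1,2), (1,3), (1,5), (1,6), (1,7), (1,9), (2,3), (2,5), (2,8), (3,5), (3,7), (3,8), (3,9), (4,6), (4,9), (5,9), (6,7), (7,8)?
4 (matching: (1,6), (2,5), (3,9), (7,8); upper bound floor(n/2) = floor(9/2) = 4)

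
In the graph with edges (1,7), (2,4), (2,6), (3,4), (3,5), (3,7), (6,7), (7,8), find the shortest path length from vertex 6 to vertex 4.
2 (path: 6 -> 2 -> 4, 2 edges)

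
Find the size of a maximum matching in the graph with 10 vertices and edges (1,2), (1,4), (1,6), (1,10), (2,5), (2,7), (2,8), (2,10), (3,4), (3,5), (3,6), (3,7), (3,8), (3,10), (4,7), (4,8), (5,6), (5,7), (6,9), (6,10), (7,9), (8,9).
5 (matching: (1,6), (2,5), (3,10), (4,8), (7,9); upper bound floor(n/2) = floor(10/2) = 5)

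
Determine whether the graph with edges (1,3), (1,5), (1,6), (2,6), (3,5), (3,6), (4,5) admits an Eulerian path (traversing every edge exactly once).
No (6 vertices have odd degree: {1, 2, 3, 4, 5, 6}; Eulerian path requires 0 or 2)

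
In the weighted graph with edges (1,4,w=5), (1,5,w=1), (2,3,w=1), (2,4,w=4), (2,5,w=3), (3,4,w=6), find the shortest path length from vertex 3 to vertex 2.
1 (path: 3 -> 2; weights 1 = 1)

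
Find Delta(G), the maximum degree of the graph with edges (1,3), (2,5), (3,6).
2 (attained at vertex 3)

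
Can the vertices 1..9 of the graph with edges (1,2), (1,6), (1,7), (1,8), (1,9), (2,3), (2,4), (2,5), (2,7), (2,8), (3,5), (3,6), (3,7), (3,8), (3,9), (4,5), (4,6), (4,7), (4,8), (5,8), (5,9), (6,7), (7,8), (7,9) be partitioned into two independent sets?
No (odd cycle of length 3: 2 -> 1 -> 7 -> 2)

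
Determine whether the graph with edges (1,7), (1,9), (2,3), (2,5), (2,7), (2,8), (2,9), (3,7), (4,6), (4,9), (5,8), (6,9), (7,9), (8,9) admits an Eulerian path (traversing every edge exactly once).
Yes (the graph is connected and exactly 2 vertices have odd degree: {2, 8}; any Eulerian path must start and end at those)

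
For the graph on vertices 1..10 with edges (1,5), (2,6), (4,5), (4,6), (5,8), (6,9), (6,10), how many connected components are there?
3 (components: {1, 2, 4, 5, 6, 8, 9, 10}, {3}, {7})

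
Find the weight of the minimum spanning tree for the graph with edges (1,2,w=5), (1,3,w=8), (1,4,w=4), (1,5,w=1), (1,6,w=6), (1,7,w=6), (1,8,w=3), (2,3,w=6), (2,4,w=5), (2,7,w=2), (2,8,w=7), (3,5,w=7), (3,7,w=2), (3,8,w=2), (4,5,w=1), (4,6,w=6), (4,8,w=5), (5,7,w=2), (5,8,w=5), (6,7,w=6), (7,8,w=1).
15 (MST edges: (1,5,w=1), (1,6,w=6), (2,7,w=2), (3,7,w=2), (4,5,w=1), (5,7,w=2), (7,8,w=1); sum of weights 1 + 6 + 2 + 2 + 1 + 2 + 1 = 15)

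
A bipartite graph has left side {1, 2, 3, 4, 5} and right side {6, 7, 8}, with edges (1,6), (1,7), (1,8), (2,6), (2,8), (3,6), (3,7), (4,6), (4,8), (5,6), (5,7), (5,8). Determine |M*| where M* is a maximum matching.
3 (matching: (1,8), (2,6), (3,7); upper bound min(|L|,|R|) = min(5,3) = 3)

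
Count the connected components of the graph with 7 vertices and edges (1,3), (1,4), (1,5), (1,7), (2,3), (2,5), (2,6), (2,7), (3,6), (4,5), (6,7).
1 (components: {1, 2, 3, 4, 5, 6, 7})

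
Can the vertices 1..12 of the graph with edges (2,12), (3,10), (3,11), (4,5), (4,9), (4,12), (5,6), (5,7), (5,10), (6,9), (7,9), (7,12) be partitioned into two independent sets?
Yes. Partition: {1, 2, 4, 6, 7, 8, 10, 11}, {3, 5, 9, 12}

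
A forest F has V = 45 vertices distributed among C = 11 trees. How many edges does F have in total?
34 (Each of the 11 component trees on V_i vertices has V_i - 1 edges; summing gives V - C = 45 - 11 = 34)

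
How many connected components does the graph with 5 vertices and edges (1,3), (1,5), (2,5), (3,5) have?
2 (components: {1, 2, 3, 5}, {4})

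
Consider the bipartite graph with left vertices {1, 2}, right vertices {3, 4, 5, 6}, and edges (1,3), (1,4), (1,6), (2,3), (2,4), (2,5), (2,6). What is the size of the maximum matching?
2 (matching: (1,6), (2,5); upper bound min(|L|,|R|) = min(2,4) = 2)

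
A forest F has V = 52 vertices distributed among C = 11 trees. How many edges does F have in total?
41 (Each of the 11 component trees on V_i vertices has V_i - 1 edges; summing gives V - C = 52 - 11 = 41)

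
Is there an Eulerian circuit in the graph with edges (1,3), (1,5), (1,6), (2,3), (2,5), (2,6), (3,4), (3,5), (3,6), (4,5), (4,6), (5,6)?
No (6 vertices have odd degree: {1, 2, 3, 4, 5, 6}; Eulerian circuit requires 0)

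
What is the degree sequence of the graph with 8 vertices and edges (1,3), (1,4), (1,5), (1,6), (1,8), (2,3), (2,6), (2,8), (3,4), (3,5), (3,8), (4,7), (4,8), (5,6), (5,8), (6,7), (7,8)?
[6, 5, 5, 4, 4, 4, 3, 3] (degrees: deg(1)=5, deg(2)=3, deg(3)=5, deg(4)=4, deg(5)=4, deg(6)=4, deg(7)=3, deg(8)=6)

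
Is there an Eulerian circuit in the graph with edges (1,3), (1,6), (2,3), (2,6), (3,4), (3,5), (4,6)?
No (2 vertices have odd degree: {5, 6}; Eulerian circuit requires 0)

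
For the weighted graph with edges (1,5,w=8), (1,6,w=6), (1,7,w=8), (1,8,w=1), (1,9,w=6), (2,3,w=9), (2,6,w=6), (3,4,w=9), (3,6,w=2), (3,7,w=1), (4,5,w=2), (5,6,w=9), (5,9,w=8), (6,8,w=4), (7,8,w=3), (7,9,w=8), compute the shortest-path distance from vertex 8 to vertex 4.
11 (path: 8 -> 1 -> 5 -> 4; weights 1 + 8 + 2 = 11)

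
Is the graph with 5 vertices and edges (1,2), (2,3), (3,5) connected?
No, it has 2 components: {1, 2, 3, 5}, {4}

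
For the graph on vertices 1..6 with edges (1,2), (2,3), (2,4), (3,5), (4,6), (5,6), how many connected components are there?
1 (components: {1, 2, 3, 4, 5, 6})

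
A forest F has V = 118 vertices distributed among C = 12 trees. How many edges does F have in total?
106 (Each of the 12 component trees on V_i vertices has V_i - 1 edges; summing gives V - C = 118 - 12 = 106)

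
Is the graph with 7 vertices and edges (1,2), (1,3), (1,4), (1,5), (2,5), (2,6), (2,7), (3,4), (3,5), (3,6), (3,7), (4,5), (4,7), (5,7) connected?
Yes (BFS from 1 visits [1, 2, 3, 4, 5, 6, 7] — all 7 vertices reached)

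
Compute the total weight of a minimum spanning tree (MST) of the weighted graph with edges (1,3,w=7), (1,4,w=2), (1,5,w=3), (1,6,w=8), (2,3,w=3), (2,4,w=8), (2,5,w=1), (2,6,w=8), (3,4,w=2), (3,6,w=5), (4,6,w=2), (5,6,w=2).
9 (MST edges: (1,4,w=2), (2,5,w=1), (3,4,w=2), (4,6,w=2), (5,6,w=2); sum of weights 2 + 1 + 2 + 2 + 2 = 9)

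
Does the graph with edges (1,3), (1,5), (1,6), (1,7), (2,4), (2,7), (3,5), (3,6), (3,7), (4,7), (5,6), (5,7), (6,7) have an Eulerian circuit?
Yes (the graph is connected and all 7 vertices have even degree)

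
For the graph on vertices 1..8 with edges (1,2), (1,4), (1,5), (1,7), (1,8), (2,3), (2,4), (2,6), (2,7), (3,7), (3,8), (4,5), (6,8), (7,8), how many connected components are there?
1 (components: {1, 2, 3, 4, 5, 6, 7, 8})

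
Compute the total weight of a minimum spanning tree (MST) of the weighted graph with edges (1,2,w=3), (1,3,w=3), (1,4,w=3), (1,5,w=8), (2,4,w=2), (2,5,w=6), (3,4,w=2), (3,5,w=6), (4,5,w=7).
13 (MST edges: (1,3,w=3), (2,4,w=2), (2,5,w=6), (3,4,w=2); sum of weights 3 + 2 + 6 + 2 = 13)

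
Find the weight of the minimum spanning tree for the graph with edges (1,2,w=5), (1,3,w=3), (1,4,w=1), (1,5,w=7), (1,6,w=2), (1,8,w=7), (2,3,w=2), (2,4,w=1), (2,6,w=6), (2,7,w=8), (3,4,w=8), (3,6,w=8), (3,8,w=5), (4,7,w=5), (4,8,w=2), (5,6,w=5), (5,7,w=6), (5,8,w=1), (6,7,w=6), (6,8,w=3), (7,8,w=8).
14 (MST edges: (1,4,w=1), (1,6,w=2), (2,3,w=2), (2,4,w=1), (4,7,w=5), (4,8,w=2), (5,8,w=1); sum of weights 1 + 2 + 2 + 1 + 5 + 2 + 1 = 14)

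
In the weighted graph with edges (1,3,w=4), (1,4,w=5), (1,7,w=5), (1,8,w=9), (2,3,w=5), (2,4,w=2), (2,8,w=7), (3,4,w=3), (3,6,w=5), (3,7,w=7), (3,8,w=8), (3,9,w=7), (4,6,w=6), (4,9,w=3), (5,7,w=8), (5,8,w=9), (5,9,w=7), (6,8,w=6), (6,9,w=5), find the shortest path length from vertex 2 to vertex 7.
12 (path: 2 -> 3 -> 7; weights 5 + 7 = 12)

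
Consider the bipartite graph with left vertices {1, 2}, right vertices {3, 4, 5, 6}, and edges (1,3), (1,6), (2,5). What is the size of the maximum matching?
2 (matching: (1,6), (2,5); upper bound min(|L|,|R|) = min(2,4) = 2)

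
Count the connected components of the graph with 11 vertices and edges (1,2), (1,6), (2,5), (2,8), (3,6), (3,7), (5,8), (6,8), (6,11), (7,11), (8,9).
3 (components: {1, 2, 3, 5, 6, 7, 8, 9, 11}, {4}, {10})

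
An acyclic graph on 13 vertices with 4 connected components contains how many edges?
9 (Each of the 4 component trees on V_i vertices has V_i - 1 edges; summing gives V - C = 13 - 4 = 9)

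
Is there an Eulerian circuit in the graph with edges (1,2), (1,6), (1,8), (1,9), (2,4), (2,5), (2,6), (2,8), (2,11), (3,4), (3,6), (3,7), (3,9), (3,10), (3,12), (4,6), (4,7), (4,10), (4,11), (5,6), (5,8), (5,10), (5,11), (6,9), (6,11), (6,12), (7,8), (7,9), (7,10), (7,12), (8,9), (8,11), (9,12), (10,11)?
No (2 vertices have odd degree: {5, 10}; Eulerian circuit requires 0)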